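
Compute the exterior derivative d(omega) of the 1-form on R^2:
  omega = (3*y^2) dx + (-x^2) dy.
d(omega) = (-2*x - 6*y) dx ∧ dy

For a 1-form omega = sum_i f_i dx_i, the exterior derivative is
  d(omega) = sum_{i < j} (∂f_j/∂x_i - ∂f_i/∂x_j) dx_i ∧ dx_j.
  coefficient of dx ∧ dy: ∂f_2/∂x - ∂f_1/∂y = ∂(-x^2)/∂x - ∂(3*y^2)/∂y = -2*x - 6*y
Assembling: d(omega) = (-2*x - 6*y) dx ∧ dy.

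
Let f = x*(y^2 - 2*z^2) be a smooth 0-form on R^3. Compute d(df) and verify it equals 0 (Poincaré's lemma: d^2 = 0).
d(df) = 0

Step 1: df = sum_i (∂f/∂x_i) dx_i = (y^2 - 2*z^2) dx + (2*x*y) dy + (-4*x*z) dz.
Step 2: Apply d again. Using the 1-form formula, the coefficient of dx ∧ dy in d(df) is ∂^2 f/∂x ∂y - ∂^2 f/∂y ∂x = (2*y) - (2*y) = 0 (equality of mixed partials for smooth f).
Similarly for dx ∧ dz and dy ∧ dz — all coefficients vanish. So d(df) = 0.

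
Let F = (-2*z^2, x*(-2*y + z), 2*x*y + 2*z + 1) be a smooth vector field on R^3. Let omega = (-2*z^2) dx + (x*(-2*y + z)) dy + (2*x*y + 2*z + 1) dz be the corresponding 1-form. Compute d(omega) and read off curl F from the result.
d(omega) = (x) dy ∧ dz + (-2*y - 4*z) dz ∧ dx + (-2*y + z) dx ∧ dy; curl F = (x, -2*y - 4*z, -2*y + z)

d omega = sum_{i<j} (∂f_j/∂x_i - ∂f_i/∂x_j) dx_i ∧ dx_j. Under the identification (dy ∧ dz, dz ∧ dx, dx ∧ dy) ↔ (e_x, e_y, e_z), the coefficients are exactly the components of curl F. Compute:
  ∂R/∂y - ∂Q/∂z = (2*x) - (x) = x
  ∂P/∂z - ∂R/∂x = (-4*z) - (2*y) = -2*y - 4*z
  ∂Q/∂x - ∂P/∂y = (-2*y + z) - (0) = -2*y + z.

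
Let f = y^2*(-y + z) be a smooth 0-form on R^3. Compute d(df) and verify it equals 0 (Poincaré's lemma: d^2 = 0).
d(df) = 0

Step 1: df = sum_i (∂f/∂x_i) dx_i = (0) dx + (y*(-3*y + 2*z)) dy + (y^2) dz.
Step 2: Apply d again. Using the 1-form formula, the coefficient of dx ∧ dy in d(df) is ∂^2 f/∂x ∂y - ∂^2 f/∂y ∂x = (0) - (0) = 0 (equality of mixed partials for smooth f).
Similarly for dx ∧ dz and dy ∧ dz — all coefficients vanish. So d(df) = 0.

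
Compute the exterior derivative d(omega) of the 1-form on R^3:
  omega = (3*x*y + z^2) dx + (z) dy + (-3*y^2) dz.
d(omega) = (-3*x) dx ∧ dy + (-2*z) dx ∧ dz + (-6*y - 1) dy ∧ dz

For a 1-form omega = sum_i f_i dx_i, the exterior derivative is
  d(omega) = sum_{i < j} (∂f_j/∂x_i - ∂f_i/∂x_j) dx_i ∧ dx_j.
  coefficient of dx ∧ dy: ∂f_2/∂x - ∂f_1/∂y = ∂(z)/∂x - ∂(3*x*y + z^2)/∂y = -3*x
  coefficient of dx ∧ dz: ∂f_3/∂x - ∂f_1/∂z = ∂(-3*y^2)/∂x - ∂(3*x*y + z^2)/∂z = -2*z
  coefficient of dy ∧ dz: ∂f_3/∂y - ∂f_2/∂z = ∂(-3*y^2)/∂y - ∂(z)/∂z = -6*y - 1
Assembling: d(omega) = (-3*x) dx ∧ dy + (-2*z) dx ∧ dz + (-6*y - 1) dy ∧ dz.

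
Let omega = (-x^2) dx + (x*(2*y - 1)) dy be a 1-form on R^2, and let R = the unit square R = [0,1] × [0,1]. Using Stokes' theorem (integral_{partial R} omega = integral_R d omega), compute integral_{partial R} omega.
integral_(partial R) omega = 0

Stokes: integral_partial_R omega = integral_R d omega with d omega = (∂Q/∂x - ∂P/∂y) dx ∧ dy.
  ∂Q/∂x = 2*y - 1
  ∂P/∂y = 0
  integrand = ∂Q/∂x - ∂P/∂y = 2*y - 1.
Integrating over R: integral_0^1 integral_0^1 (2*y - 1) dx dy = 0.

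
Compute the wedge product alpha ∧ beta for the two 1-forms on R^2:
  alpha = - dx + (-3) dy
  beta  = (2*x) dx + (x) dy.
alpha ∧ beta = (5*x) dx ∧ dy

Distribute the wedge, using dx_i ∧ dx_j = -dx_j ∧ dx_i and dx_i ∧ dx_i = 0. For each pair (i, j) with i < j, the coefficient of dx_i ∧ dx_j in alpha ∧ beta is (alpha_i * beta_j - alpha_j * beta_i). Collecting: alpha ∧ beta = (5*x) dx ∧ dy.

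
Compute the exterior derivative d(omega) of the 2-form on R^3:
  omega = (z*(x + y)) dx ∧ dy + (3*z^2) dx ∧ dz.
d(omega) = (x + y) dx ∧ dy ∧ dz

For a 2-form omega = sum_{i<j} g_{ij} dx_i ∧ dx_j, the exterior derivative is
  d(omega) = sum_{i<j} d(g_{ij}) ∧ dx_i ∧ dx_j = sum_{i<j, k} (∂g_{ij}/∂x_k) dx_k ∧ dx_i ∧ dx_j.
Expand each term, using dx_k ∧ dx_i ∧ dx_j = sgn(permutation) dx_{(a)} ∧ dx_{(b)} ∧ dx_{(c)} with (a < b < c) sorted:
  d(z*(x + y)) includes (∂/∂z)(z*(x + y)) dz = (x + y) dz, which multiplied by dx ∧ dy gives (x + y) dx ∧ dy ∧ dz
Collecting like 3-forms: d(omega) = (x + y) dx ∧ dy ∧ dz.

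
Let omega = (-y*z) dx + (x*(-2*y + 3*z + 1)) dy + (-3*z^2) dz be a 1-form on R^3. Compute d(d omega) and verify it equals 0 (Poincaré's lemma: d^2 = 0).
d(d omega) = 0

Step 1: d omega = sum_{i<j} (∂f_j/∂x_i - ∂f_i/∂x_j) dx_i ∧ dx_j:
  coeff of dx ∧ dy: -2*y + 4*z + 1
  coeff of dx ∧ dz: y
  coeff of dy ∧ dz: -3*x
Step 2: Apply d again to each 2-form coefficient. The only possible 3-form in R^3 is dx ∧ dy ∧ dz, with coefficient
  ∂(coeff of dy∧dz)/∂x - ∂(coeff of dx∧dz)/∂y + ∂(coeff of dx∧dy)/∂z
  = ∂/∂x (-3*x) - ∂/∂y (y) + ∂/∂z (-2*y + 4*z + 1).
Each of these terms simplifies to sums of mixed partials that cancel in pairs. The result is 0 (by equality of mixed partials for smooth functions — Schwarz / Clairaut).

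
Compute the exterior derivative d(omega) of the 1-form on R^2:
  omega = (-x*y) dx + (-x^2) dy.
d(omega) = (-x) dx ∧ dy

For a 1-form omega = sum_i f_i dx_i, the exterior derivative is
  d(omega) = sum_{i < j} (∂f_j/∂x_i - ∂f_i/∂x_j) dx_i ∧ dx_j.
  coefficient of dx ∧ dy: ∂f_2/∂x - ∂f_1/∂y = ∂(-x^2)/∂x - ∂(-x*y)/∂y = -x
Assembling: d(omega) = (-x) dx ∧ dy.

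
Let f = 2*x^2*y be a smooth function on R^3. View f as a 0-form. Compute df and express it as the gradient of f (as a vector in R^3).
df = (4*x*y) dx + (2*x^2) dy + (0) dz; grad f = (4*x*y, 2*x^2, 0)

For a 0-form f, d f = (∂f/∂x) dx + (∂f/∂y) dy + (∂f/∂z) dz. The components of the vector representation are exactly the entries of grad f in Cartesian coordinates:
  ∂f/∂x = 4*x*y
  ∂f/∂y = 2*x^2
  ∂f/∂z = 0.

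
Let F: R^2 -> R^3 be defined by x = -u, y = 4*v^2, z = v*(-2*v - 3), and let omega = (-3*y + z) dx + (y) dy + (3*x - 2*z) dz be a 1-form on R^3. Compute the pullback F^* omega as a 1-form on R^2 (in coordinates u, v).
F^* omega = (v*(14*v + 3)) du + (12*u*v + 9*u + 16*v^3 - 36*v^2 - 18*v) dv

Using F^*(f dg) = (f ∘ F) d(g ∘ F), substitute each coordinate x_i by F_i(u, v) in f_i, and replace dx_i by d F_i = (∂F_i/∂u) du + (∂F_i/∂v) dv.
  For the x component: f_1(F) = v*(-14*v - 3); d F_1 = (-1) du + (0) dv
  For the y component: f_2(F) = 4*v^2; d F_2 = (0) du + (8*v) dv
  For the z component: f_3(F) = -3*u + 4*v^2 + 6*v; d F_3 = (0) du + (-4*v - 3) dv
Combining and collecting du, dv coefficients:
  coeff of du: v*(14*v + 3)
  coeff of dv: 12*u*v + 9*u + 16*v^3 - 36*v^2 - 18*v
F^* omega = (v*(14*v + 3)) du + (12*u*v + 9*u + 16*v^3 - 36*v^2 - 18*v) dv.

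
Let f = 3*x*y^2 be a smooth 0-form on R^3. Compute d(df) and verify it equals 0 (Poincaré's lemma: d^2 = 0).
d(df) = 0

Step 1: df = sum_i (∂f/∂x_i) dx_i = (3*y^2) dx + (6*x*y) dy + (0) dz.
Step 2: Apply d again. Using the 1-form formula, the coefficient of dx ∧ dy in d(df) is ∂^2 f/∂x ∂y - ∂^2 f/∂y ∂x = (6*y) - (6*y) = 0 (equality of mixed partials for smooth f).
Similarly for dx ∧ dz and dy ∧ dz — all coefficients vanish. So d(df) = 0.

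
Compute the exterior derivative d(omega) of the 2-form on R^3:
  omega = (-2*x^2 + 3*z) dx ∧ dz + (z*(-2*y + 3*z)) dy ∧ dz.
d(omega) = 0

For a 2-form omega = sum_{i<j} g_{ij} dx_i ∧ dx_j, the exterior derivative is
  d(omega) = sum_{i<j} d(g_{ij}) ∧ dx_i ∧ dx_j = sum_{i<j, k} (∂g_{ij}/∂x_k) dx_k ∧ dx_i ∧ dx_j.
Expand each term, using dx_k ∧ dx_i ∧ dx_j = sgn(permutation) dx_{(a)} ∧ dx_{(b)} ∧ dx_{(c)} with (a < b < c) sorted:

Collecting like 3-forms: d(omega) = 0.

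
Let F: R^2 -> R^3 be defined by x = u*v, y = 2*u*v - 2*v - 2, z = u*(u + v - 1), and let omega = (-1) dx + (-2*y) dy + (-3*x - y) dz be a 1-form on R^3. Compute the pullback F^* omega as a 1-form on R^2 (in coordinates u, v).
F^* omega = (-10*u^2*v - 13*u*v^2 + 9*u*v + 4*u + 10*v^2 + 7*v - 2) du + (-13*u^2*v + 18*u*v + 9*u - 8*v - 8) dv

Using F^*(f dg) = (f ∘ F) d(g ∘ F), substitute each coordinate x_i by F_i(u, v) in f_i, and replace dx_i by d F_i = (∂F_i/∂u) du + (∂F_i/∂v) dv.
  For the x component: f_1(F) = -1; d F_1 = (v) du + (u) dv
  For the y component: f_2(F) = -4*u*v + 4*v + 4; d F_2 = (2*v) du + (2*u - 2) dv
  For the z component: f_3(F) = -5*u*v + 2*v + 2; d F_3 = (2*u + v - 1) du + (u) dv
Combining and collecting du, dv coefficients:
  coeff of du: -10*u^2*v - 13*u*v^2 + 9*u*v + 4*u + 10*v^2 + 7*v - 2
  coeff of dv: -13*u^2*v + 18*u*v + 9*u - 8*v - 8
F^* omega = (-10*u^2*v - 13*u*v^2 + 9*u*v + 4*u + 10*v^2 + 7*v - 2) du + (-13*u^2*v + 18*u*v + 9*u - 8*v - 8) dv.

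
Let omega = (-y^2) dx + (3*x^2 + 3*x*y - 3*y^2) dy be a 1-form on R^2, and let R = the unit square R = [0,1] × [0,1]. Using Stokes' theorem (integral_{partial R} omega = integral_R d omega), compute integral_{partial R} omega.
integral_(partial R) omega = 11/2

Stokes: integral_partial_R omega = integral_R d omega with d omega = (∂Q/∂x - ∂P/∂y) dx ∧ dy.
  ∂Q/∂x = 6*x + 3*y
  ∂P/∂y = -2*y
  integrand = ∂Q/∂x - ∂P/∂y = 6*x + 5*y.
Integrating over R: integral_0^1 integral_0^1 (6*x + 5*y) dx dy = 11/2.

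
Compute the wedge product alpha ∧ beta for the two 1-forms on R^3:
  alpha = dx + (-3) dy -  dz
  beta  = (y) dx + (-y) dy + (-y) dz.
alpha ∧ beta = (2*y) dx ∧ dy + (2*y) dy ∧ dz

Distribute the wedge, using dx_i ∧ dx_j = -dx_j ∧ dx_i and dx_i ∧ dx_i = 0. For each pair (i, j) with i < j, the coefficient of dx_i ∧ dx_j in alpha ∧ beta is (alpha_i * beta_j - alpha_j * beta_i). Collecting: alpha ∧ beta = (2*y) dx ∧ dy + (2*y) dy ∧ dz.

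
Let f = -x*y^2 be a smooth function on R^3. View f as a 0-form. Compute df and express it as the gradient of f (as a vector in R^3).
df = (-y^2) dx + (-2*x*y) dy + (0) dz; grad f = (-y^2, -2*x*y, 0)

For a 0-form f, d f = (∂f/∂x) dx + (∂f/∂y) dy + (∂f/∂z) dz. The components of the vector representation are exactly the entries of grad f in Cartesian coordinates:
  ∂f/∂x = -y^2
  ∂f/∂y = -2*x*y
  ∂f/∂z = 0.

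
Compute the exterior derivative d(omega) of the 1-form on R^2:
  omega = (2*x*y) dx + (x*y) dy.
d(omega) = (-2*x + y) dx ∧ dy

For a 1-form omega = sum_i f_i dx_i, the exterior derivative is
  d(omega) = sum_{i < j} (∂f_j/∂x_i - ∂f_i/∂x_j) dx_i ∧ dx_j.
  coefficient of dx ∧ dy: ∂f_2/∂x - ∂f_1/∂y = ∂(x*y)/∂x - ∂(2*x*y)/∂y = -2*x + y
Assembling: d(omega) = (-2*x + y) dx ∧ dy.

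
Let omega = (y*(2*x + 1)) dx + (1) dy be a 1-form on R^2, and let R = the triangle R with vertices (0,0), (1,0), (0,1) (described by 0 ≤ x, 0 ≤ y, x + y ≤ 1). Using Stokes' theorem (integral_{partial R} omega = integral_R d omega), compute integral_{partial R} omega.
integral_(partial R) omega = -5/6

Stokes: integral_partial_R omega = integral_R d omega with d omega = (∂Q/∂x - ∂P/∂y) dx ∧ dy.
  ∂Q/∂x = 0
  ∂P/∂y = 2*x + 1
  integrand = ∂Q/∂x - ∂P/∂y = -2*x - 1.
Integrating over R: integral_0^1 integral_0^{1-x} (-2*x - 1) dy dx = -5/6.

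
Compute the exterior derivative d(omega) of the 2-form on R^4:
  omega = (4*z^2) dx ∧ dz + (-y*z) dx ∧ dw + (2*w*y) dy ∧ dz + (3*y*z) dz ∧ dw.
d(omega) = (z) dx ∧ dy ∧ dw + (y) dx ∧ dz ∧ dw + (2*y + 3*z) dy ∧ dz ∧ dw

For a 2-form omega = sum_{i<j} g_{ij} dx_i ∧ dx_j, the exterior derivative is
  d(omega) = sum_{i<j} d(g_{ij}) ∧ dx_i ∧ dx_j = sum_{i<j, k} (∂g_{ij}/∂x_k) dx_k ∧ dx_i ∧ dx_j.
Expand each term, using dx_k ∧ dx_i ∧ dx_j = sgn(permutation) dx_{(a)} ∧ dx_{(b)} ∧ dx_{(c)} with (a < b < c) sorted:
  d(-y*z) includes (∂/∂y)(-y*z) dy = (-z) dy, which multiplied by dx ∧ dw gives (z) dx ∧ dy ∧ dw
  d(-y*z) includes (∂/∂z)(-y*z) dz = (-y) dz, which multiplied by dx ∧ dw gives (y) dx ∧ dz ∧ dw
  d(2*w*y) includes (∂/∂w)(2*w*y) dw = (2*y) dw, which multiplied by dy ∧ dz gives (2*y) dy ∧ dz ∧ dw
  d(3*y*z) includes (∂/∂y)(3*y*z) dy = (3*z) dy, which multiplied by dz ∧ dw gives (3*z) dy ∧ dz ∧ dw
Collecting like 3-forms: d(omega) = (z) dx ∧ dy ∧ dw + (y) dx ∧ dz ∧ dw + (2*y + 3*z) dy ∧ dz ∧ dw.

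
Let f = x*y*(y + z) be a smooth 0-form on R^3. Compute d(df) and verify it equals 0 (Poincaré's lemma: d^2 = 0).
d(df) = 0

Step 1: df = sum_i (∂f/∂x_i) dx_i = (y*(y + z)) dx + (x*(2*y + z)) dy + (x*y) dz.
Step 2: Apply d again. Using the 1-form formula, the coefficient of dx ∧ dy in d(df) is ∂^2 f/∂x ∂y - ∂^2 f/∂y ∂x = (2*y + z) - (2*y + z) = 0 (equality of mixed partials for smooth f).
Similarly for dx ∧ dz and dy ∧ dz — all coefficients vanish. So d(df) = 0.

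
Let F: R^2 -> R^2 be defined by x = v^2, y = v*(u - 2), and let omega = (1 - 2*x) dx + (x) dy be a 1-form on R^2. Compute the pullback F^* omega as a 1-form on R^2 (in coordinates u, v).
F^* omega = (v^3) du + (v*(u*v - 4*v^2 - 2*v + 2)) dv

Using F^*(f dg) = (f ∘ F) d(g ∘ F), substitute each coordinate x_i by F_i(u, v) in f_i, and replace dx_i by d F_i = (∂F_i/∂u) du + (∂F_i/∂v) dv.
  For the x component: f_1(F) = 1 - 2*v^2; d F_1 = (0) du + (2*v) dv
  For the y component: f_2(F) = v^2; d F_2 = (v) du + (u - 2) dv
Combining and collecting du, dv coefficients:
  coeff of du: v^3
  coeff of dv: v*(u*v - 4*v^2 - 2*v + 2)
F^* omega = (v^3) du + (v*(u*v - 4*v^2 - 2*v + 2)) dv.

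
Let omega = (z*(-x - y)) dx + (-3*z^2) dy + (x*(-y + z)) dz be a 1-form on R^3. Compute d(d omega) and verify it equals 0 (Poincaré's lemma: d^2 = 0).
d(d omega) = 0

Step 1: d omega = sum_{i<j} (∂f_j/∂x_i - ∂f_i/∂x_j) dx_i ∧ dx_j:
  coeff of dx ∧ dy: z
  coeff of dx ∧ dz: x + z
  coeff of dy ∧ dz: -x + 6*z
Step 2: Apply d again to each 2-form coefficient. The only possible 3-form in R^3 is dx ∧ dy ∧ dz, with coefficient
  ∂(coeff of dy∧dz)/∂x - ∂(coeff of dx∧dz)/∂y + ∂(coeff of dx∧dy)/∂z
  = ∂/∂x (-x + 6*z) - ∂/∂y (x + z) + ∂/∂z (z).
Each of these terms simplifies to sums of mixed partials that cancel in pairs. The result is 0 (by equality of mixed partials for smooth functions — Schwarz / Clairaut).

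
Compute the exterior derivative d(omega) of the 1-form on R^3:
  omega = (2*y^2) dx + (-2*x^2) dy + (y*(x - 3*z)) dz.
d(omega) = (-4*x - 4*y) dx ∧ dy + (y) dx ∧ dz + (x - 3*z) dy ∧ dz

For a 1-form omega = sum_i f_i dx_i, the exterior derivative is
  d(omega) = sum_{i < j} (∂f_j/∂x_i - ∂f_i/∂x_j) dx_i ∧ dx_j.
  coefficient of dx ∧ dy: ∂f_2/∂x - ∂f_1/∂y = ∂(-2*x^2)/∂x - ∂(2*y^2)/∂y = -4*x - 4*y
  coefficient of dx ∧ dz: ∂f_3/∂x - ∂f_1/∂z = ∂(y*(x - 3*z))/∂x - ∂(2*y^2)/∂z = y
  coefficient of dy ∧ dz: ∂f_3/∂y - ∂f_2/∂z = ∂(y*(x - 3*z))/∂y - ∂(-2*x^2)/∂z = x - 3*z
Assembling: d(omega) = (-4*x - 4*y) dx ∧ dy + (y) dx ∧ dz + (x - 3*z) dy ∧ dz.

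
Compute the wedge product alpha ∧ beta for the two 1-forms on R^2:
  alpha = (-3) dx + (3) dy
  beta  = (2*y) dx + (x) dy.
alpha ∧ beta = (-3*x - 6*y) dx ∧ dy

Distribute the wedge, using dx_i ∧ dx_j = -dx_j ∧ dx_i and dx_i ∧ dx_i = 0. For each pair (i, j) with i < j, the coefficient of dx_i ∧ dx_j in alpha ∧ beta is (alpha_i * beta_j - alpha_j * beta_i). Collecting: alpha ∧ beta = (-3*x - 6*y) dx ∧ dy.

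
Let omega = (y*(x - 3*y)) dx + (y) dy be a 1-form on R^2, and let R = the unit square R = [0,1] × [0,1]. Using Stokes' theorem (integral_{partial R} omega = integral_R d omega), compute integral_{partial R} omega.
integral_(partial R) omega = 5/2

Stokes: integral_partial_R omega = integral_R d omega with d omega = (∂Q/∂x - ∂P/∂y) dx ∧ dy.
  ∂Q/∂x = 0
  ∂P/∂y = x - 6*y
  integrand = ∂Q/∂x - ∂P/∂y = -x + 6*y.
Integrating over R: integral_0^1 integral_0^1 (-x + 6*y) dx dy = 5/2.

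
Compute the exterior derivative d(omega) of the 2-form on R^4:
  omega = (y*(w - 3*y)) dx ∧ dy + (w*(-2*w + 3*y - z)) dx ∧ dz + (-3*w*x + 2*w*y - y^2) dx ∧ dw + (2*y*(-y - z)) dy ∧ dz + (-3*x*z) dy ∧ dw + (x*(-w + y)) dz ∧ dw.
d(omega) = (-2*w + 3*y - 3*z) dx ∧ dy ∧ dw + (-3*w) dx ∧ dy ∧ dz + (-5*w + 4*y - z) dx ∧ dz ∧ dw + (4*x) dy ∧ dz ∧ dw

For a 2-form omega = sum_{i<j} g_{ij} dx_i ∧ dx_j, the exterior derivative is
  d(omega) = sum_{i<j} d(g_{ij}) ∧ dx_i ∧ dx_j = sum_{i<j, k} (∂g_{ij}/∂x_k) dx_k ∧ dx_i ∧ dx_j.
Expand each term, using dx_k ∧ dx_i ∧ dx_j = sgn(permutation) dx_{(a)} ∧ dx_{(b)} ∧ dx_{(c)} with (a < b < c) sorted:
  d(y*(w - 3*y)) includes (∂/∂w)(y*(w - 3*y)) dw = (y) dw, which multiplied by dx ∧ dy gives (y) dx ∧ dy ∧ dw
  d(w*(-2*w + 3*y - z)) includes (∂/∂y)(w*(-2*w + 3*y - z)) dy = (3*w) dy, which multiplied by dx ∧ dz gives (-3*w) dx ∧ dy ∧ dz
  d(w*(-2*w + 3*y - z)) includes (∂/∂w)(w*(-2*w + 3*y - z)) dw = (-4*w + 3*y - z) dw, which multiplied by dx ∧ dz gives (-4*w + 3*y - z) dx ∧ dz ∧ dw
  d(-3*w*x + 2*w*y - y^2) includes (∂/∂y)(-3*w*x + 2*w*y - y^2) dy = (2*w - 2*y) dy, which multiplied by dx ∧ dw gives (-2*w + 2*y) dx ∧ dy ∧ dw
  d(-3*x*z) includes (∂/∂x)(-3*x*z) dx = (-3*z) dx, which multiplied by dy ∧ dw gives (-3*z) dx ∧ dy ∧ dw
  d(-3*x*z) includes (∂/∂z)(-3*x*z) dz = (-3*x) dz, which multiplied by dy ∧ dw gives (3*x) dy ∧ dz ∧ dw
  d(x*(-w + y)) includes (∂/∂x)(x*(-w + y)) dx = (-w + y) dx, which multiplied by dz ∧ dw gives (-w + y) dx ∧ dz ∧ dw
  d(x*(-w + y)) includes (∂/∂y)(x*(-w + y)) dy = (x) dy, which multiplied by dz ∧ dw gives (x) dy ∧ dz ∧ dw
Collecting like 3-forms: d(omega) = (-2*w + 3*y - 3*z) dx ∧ dy ∧ dw + (-3*w) dx ∧ dy ∧ dz + (-5*w + 4*y - z) dx ∧ dz ∧ dw + (4*x) dy ∧ dz ∧ dw.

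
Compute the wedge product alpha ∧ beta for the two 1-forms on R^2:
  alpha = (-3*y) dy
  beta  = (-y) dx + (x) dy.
alpha ∧ beta = (-3*y^2) dx ∧ dy

Distribute the wedge, using dx_i ∧ dx_j = -dx_j ∧ dx_i and dx_i ∧ dx_i = 0. For each pair (i, j) with i < j, the coefficient of dx_i ∧ dx_j in alpha ∧ beta is (alpha_i * beta_j - alpha_j * beta_i). Collecting: alpha ∧ beta = (-3*y^2) dx ∧ dy.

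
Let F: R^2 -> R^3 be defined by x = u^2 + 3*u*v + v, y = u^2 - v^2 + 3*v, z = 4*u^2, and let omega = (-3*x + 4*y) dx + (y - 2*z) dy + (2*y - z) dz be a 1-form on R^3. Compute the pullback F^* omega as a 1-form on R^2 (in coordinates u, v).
F^* omega = (-28*u^3 - 15*u^2*v - 53*u*v^2 + 72*u*v - 12*v^3 + 27*v^2) du + (3*u^3 - 13*u^2*v - 20*u^2 - 12*u*v^2 + 18*u*v + 2*v^3 - 13*v^2 + 18*v) dv

Using F^*(f dg) = (f ∘ F) d(g ∘ F), substitute each coordinate x_i by F_i(u, v) in f_i, and replace dx_i by d F_i = (∂F_i/∂u) du + (∂F_i/∂v) dv.
  For the x component: f_1(F) = u^2 - 9*u*v - 4*v^2 + 9*v; d F_1 = (2*u + 3*v) du + (3*u + 1) dv
  For the y component: f_2(F) = -7*u^2 - v^2 + 3*v; d F_2 = (2*u) du + (3 - 2*v) dv
  For the z component: f_3(F) = -2*u^2 - 2*v^2 + 6*v; d F_3 = (8*u) du + (0) dv
Combining and collecting du, dv coefficients:
  coeff of du: -28*u^3 - 15*u^2*v - 53*u*v^2 + 72*u*v - 12*v^3 + 27*v^2
  coeff of dv: 3*u^3 - 13*u^2*v - 20*u^2 - 12*u*v^2 + 18*u*v + 2*v^3 - 13*v^2 + 18*v
F^* omega = (-28*u^3 - 15*u^2*v - 53*u*v^2 + 72*u*v - 12*v^3 + 27*v^2) du + (3*u^3 - 13*u^2*v - 20*u^2 - 12*u*v^2 + 18*u*v + 2*v^3 - 13*v^2 + 18*v) dv.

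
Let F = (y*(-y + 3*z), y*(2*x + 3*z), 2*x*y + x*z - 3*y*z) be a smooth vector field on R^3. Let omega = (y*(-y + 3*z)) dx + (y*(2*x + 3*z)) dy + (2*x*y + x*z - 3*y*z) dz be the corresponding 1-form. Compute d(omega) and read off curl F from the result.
d(omega) = (2*x - 3*y - 3*z) dy ∧ dz + (y - z) dz ∧ dx + (4*y - 3*z) dx ∧ dy; curl F = (2*x - 3*y - 3*z, y - z, 4*y - 3*z)

d omega = sum_{i<j} (∂f_j/∂x_i - ∂f_i/∂x_j) dx_i ∧ dx_j. Under the identification (dy ∧ dz, dz ∧ dx, dx ∧ dy) ↔ (e_x, e_y, e_z), the coefficients are exactly the components of curl F. Compute:
  ∂R/∂y - ∂Q/∂z = (2*x - 3*z) - (3*y) = 2*x - 3*y - 3*z
  ∂P/∂z - ∂R/∂x = (3*y) - (2*y + z) = y - z
  ∂Q/∂x - ∂P/∂y = (2*y) - (-2*y + 3*z) = 4*y - 3*z.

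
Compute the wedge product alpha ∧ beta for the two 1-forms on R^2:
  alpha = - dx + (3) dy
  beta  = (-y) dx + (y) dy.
alpha ∧ beta = (2*y) dx ∧ dy

Distribute the wedge, using dx_i ∧ dx_j = -dx_j ∧ dx_i and dx_i ∧ dx_i = 0. For each pair (i, j) with i < j, the coefficient of dx_i ∧ dx_j in alpha ∧ beta is (alpha_i * beta_j - alpha_j * beta_i). Collecting: alpha ∧ beta = (2*y) dx ∧ dy.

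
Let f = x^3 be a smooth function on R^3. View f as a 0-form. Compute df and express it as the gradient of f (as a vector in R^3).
df = (3*x^2) dx + (0) dy + (0) dz; grad f = (3*x^2, 0, 0)

For a 0-form f, d f = (∂f/∂x) dx + (∂f/∂y) dy + (∂f/∂z) dz. The components of the vector representation are exactly the entries of grad f in Cartesian coordinates:
  ∂f/∂x = 3*x^2
  ∂f/∂y = 0
  ∂f/∂z = 0.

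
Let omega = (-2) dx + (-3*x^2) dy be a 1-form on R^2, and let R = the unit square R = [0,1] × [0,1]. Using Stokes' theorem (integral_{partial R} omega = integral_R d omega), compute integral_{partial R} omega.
integral_(partial R) omega = -3

Stokes: integral_partial_R omega = integral_R d omega with d omega = (∂Q/∂x - ∂P/∂y) dx ∧ dy.
  ∂Q/∂x = -6*x
  ∂P/∂y = 0
  integrand = ∂Q/∂x - ∂P/∂y = -6*x.
Integrating over R: integral_0^1 integral_0^1 (-6*x) dx dy = -3.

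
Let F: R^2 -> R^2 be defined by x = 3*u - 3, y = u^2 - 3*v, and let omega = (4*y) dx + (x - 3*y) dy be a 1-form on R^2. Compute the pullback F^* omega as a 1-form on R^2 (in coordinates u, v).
F^* omega = (-6*u^3 + 18*u^2 + 18*u*v - 6*u - 36*v) du + (9*u^2 - 9*u - 27*v + 9) dv

Using F^*(f dg) = (f ∘ F) d(g ∘ F), substitute each coordinate x_i by F_i(u, v) in f_i, and replace dx_i by d F_i = (∂F_i/∂u) du + (∂F_i/∂v) dv.
  For the x component: f_1(F) = 4*u^2 - 12*v; d F_1 = (3) du + (0) dv
  For the y component: f_2(F) = -3*u^2 + 3*u + 9*v - 3; d F_2 = (2*u) du + (-3) dv
Combining and collecting du, dv coefficients:
  coeff of du: -6*u^3 + 18*u^2 + 18*u*v - 6*u - 36*v
  coeff of dv: 9*u^2 - 9*u - 27*v + 9
F^* omega = (-6*u^3 + 18*u^2 + 18*u*v - 6*u - 36*v) du + (9*u^2 - 9*u - 27*v + 9) dv.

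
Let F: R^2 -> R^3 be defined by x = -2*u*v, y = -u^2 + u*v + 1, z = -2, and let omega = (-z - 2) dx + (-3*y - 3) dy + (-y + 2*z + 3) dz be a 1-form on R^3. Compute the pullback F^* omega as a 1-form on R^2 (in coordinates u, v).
F^* omega = (-6*u^3 + 9*u^2*v - 3*u*v^2 + 12*u - 6*v) du + (3*u*(u^2 - u*v - 2)) dv

Using F^*(f dg) = (f ∘ F) d(g ∘ F), substitute each coordinate x_i by F_i(u, v) in f_i, and replace dx_i by d F_i = (∂F_i/∂u) du + (∂F_i/∂v) dv.
  For the x component: f_1(F) = 0; d F_1 = (-2*v) du + (-2*u) dv
  For the y component: f_2(F) = 3*u^2 - 3*u*v - 6; d F_2 = (-2*u + v) du + (u) dv
  For the z component: f_3(F) = u^2 - u*v - 2; d F_3 = (0) du + (0) dv
Combining and collecting du, dv coefficients:
  coeff of du: -6*u^3 + 9*u^2*v - 3*u*v^2 + 12*u - 6*v
  coeff of dv: 3*u*(u^2 - u*v - 2)
F^* omega = (-6*u^3 + 9*u^2*v - 3*u*v^2 + 12*u - 6*v) du + (3*u*(u^2 - u*v - 2)) dv.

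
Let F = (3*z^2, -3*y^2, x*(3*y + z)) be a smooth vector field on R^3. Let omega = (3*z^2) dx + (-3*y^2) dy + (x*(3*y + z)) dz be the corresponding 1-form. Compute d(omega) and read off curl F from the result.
d(omega) = (3*x) dy ∧ dz + (-3*y + 5*z) dz ∧ dx + (0) dx ∧ dy; curl F = (3*x, -3*y + 5*z, 0)

d omega = sum_{i<j} (∂f_j/∂x_i - ∂f_i/∂x_j) dx_i ∧ dx_j. Under the identification (dy ∧ dz, dz ∧ dx, dx ∧ dy) ↔ (e_x, e_y, e_z), the coefficients are exactly the components of curl F. Compute:
  ∂R/∂y - ∂Q/∂z = (3*x) - (0) = 3*x
  ∂P/∂z - ∂R/∂x = (6*z) - (3*y + z) = -3*y + 5*z
  ∂Q/∂x - ∂P/∂y = (0) - (0) = 0.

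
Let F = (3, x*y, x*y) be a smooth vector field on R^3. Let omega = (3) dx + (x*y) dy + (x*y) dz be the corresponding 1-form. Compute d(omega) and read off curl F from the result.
d(omega) = (x) dy ∧ dz + (-y) dz ∧ dx + (y) dx ∧ dy; curl F = (x, -y, y)

d omega = sum_{i<j} (∂f_j/∂x_i - ∂f_i/∂x_j) dx_i ∧ dx_j. Under the identification (dy ∧ dz, dz ∧ dx, dx ∧ dy) ↔ (e_x, e_y, e_z), the coefficients are exactly the components of curl F. Compute:
  ∂R/∂y - ∂Q/∂z = (x) - (0) = x
  ∂P/∂z - ∂R/∂x = (0) - (y) = -y
  ∂Q/∂x - ∂P/∂y = (y) - (0) = y.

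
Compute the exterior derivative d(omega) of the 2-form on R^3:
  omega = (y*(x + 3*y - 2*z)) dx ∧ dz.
d(omega) = (-x - 6*y + 2*z) dx ∧ dy ∧ dz

For a 2-form omega = sum_{i<j} g_{ij} dx_i ∧ dx_j, the exterior derivative is
  d(omega) = sum_{i<j} d(g_{ij}) ∧ dx_i ∧ dx_j = sum_{i<j, k} (∂g_{ij}/∂x_k) dx_k ∧ dx_i ∧ dx_j.
Expand each term, using dx_k ∧ dx_i ∧ dx_j = sgn(permutation) dx_{(a)} ∧ dx_{(b)} ∧ dx_{(c)} with (a < b < c) sorted:
  d(y*(x + 3*y - 2*z)) includes (∂/∂y)(y*(x + 3*y - 2*z)) dy = (x + 6*y - 2*z) dy, which multiplied by dx ∧ dz gives (-x - 6*y + 2*z) dx ∧ dy ∧ dz
Collecting like 3-forms: d(omega) = (-x - 6*y + 2*z) dx ∧ dy ∧ dz.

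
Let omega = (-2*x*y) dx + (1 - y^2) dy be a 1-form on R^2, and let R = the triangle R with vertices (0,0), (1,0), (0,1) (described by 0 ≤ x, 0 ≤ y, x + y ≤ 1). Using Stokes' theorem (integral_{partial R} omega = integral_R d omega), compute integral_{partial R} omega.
integral_(partial R) omega = 1/3

Stokes: integral_partial_R omega = integral_R d omega with d omega = (∂Q/∂x - ∂P/∂y) dx ∧ dy.
  ∂Q/∂x = 0
  ∂P/∂y = -2*x
  integrand = ∂Q/∂x - ∂P/∂y = 2*x.
Integrating over R: integral_0^1 integral_0^{1-x} (2*x) dy dx = 1/3.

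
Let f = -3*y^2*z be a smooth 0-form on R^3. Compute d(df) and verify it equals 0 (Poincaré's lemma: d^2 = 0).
d(df) = 0

Step 1: df = sum_i (∂f/∂x_i) dx_i = (0) dx + (-6*y*z) dy + (-3*y^2) dz.
Step 2: Apply d again. Using the 1-form formula, the coefficient of dx ∧ dy in d(df) is ∂^2 f/∂x ∂y - ∂^2 f/∂y ∂x = (0) - (0) = 0 (equality of mixed partials for smooth f).
Similarly for dx ∧ dz and dy ∧ dz — all coefficients vanish. So d(df) = 0.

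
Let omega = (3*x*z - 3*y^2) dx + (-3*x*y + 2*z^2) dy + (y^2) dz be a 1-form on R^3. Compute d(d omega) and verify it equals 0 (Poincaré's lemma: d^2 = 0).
d(d omega) = 0

Step 1: d omega = sum_{i<j} (∂f_j/∂x_i - ∂f_i/∂x_j) dx_i ∧ dx_j:
  coeff of dx ∧ dy: 3*y
  coeff of dx ∧ dz: -3*x
  coeff of dy ∧ dz: 2*y - 4*z
Step 2: Apply d again to each 2-form coefficient. The only possible 3-form in R^3 is dx ∧ dy ∧ dz, with coefficient
  ∂(coeff of dy∧dz)/∂x - ∂(coeff of dx∧dz)/∂y + ∂(coeff of dx∧dy)/∂z
  = ∂/∂x (2*y - 4*z) - ∂/∂y (-3*x) + ∂/∂z (3*y).
Each of these terms simplifies to sums of mixed partials that cancel in pairs. The result is 0 (by equality of mixed partials for smooth functions — Schwarz / Clairaut).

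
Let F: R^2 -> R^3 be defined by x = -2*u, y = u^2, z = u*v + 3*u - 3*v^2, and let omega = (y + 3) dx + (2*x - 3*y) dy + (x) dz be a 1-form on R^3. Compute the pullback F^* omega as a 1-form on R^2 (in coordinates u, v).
F^* omega = (-6*u^3 - 10*u^2 - 2*u*v - 6*u - 6) du + (2*u*(-u + 6*v)) dv

Using F^*(f dg) = (f ∘ F) d(g ∘ F), substitute each coordinate x_i by F_i(u, v) in f_i, and replace dx_i by d F_i = (∂F_i/∂u) du + (∂F_i/∂v) dv.
  For the x component: f_1(F) = u^2 + 3; d F_1 = (-2) du + (0) dv
  For the y component: f_2(F) = u*(-3*u - 4); d F_2 = (2*u) du + (0) dv
  For the z component: f_3(F) = -2*u; d F_3 = (v + 3) du + (u - 6*v) dv
Combining and collecting du, dv coefficients:
  coeff of du: -6*u^3 - 10*u^2 - 2*u*v - 6*u - 6
  coeff of dv: 2*u*(-u + 6*v)
F^* omega = (-6*u^3 - 10*u^2 - 2*u*v - 6*u - 6) du + (2*u*(-u + 6*v)) dv.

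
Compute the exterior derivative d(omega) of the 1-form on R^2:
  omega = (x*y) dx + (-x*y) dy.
d(omega) = (-x - y) dx ∧ dy

For a 1-form omega = sum_i f_i dx_i, the exterior derivative is
  d(omega) = sum_{i < j} (∂f_j/∂x_i - ∂f_i/∂x_j) dx_i ∧ dx_j.
  coefficient of dx ∧ dy: ∂f_2/∂x - ∂f_1/∂y = ∂(-x*y)/∂x - ∂(x*y)/∂y = -x - y
Assembling: d(omega) = (-x - y) dx ∧ dy.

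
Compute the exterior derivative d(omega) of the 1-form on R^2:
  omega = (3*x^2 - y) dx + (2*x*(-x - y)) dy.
d(omega) = (-4*x - 2*y + 1) dx ∧ dy

For a 1-form omega = sum_i f_i dx_i, the exterior derivative is
  d(omega) = sum_{i < j} (∂f_j/∂x_i - ∂f_i/∂x_j) dx_i ∧ dx_j.
  coefficient of dx ∧ dy: ∂f_2/∂x - ∂f_1/∂y = ∂(2*x*(-x - y))/∂x - ∂(3*x^2 - y)/∂y = -4*x - 2*y + 1
Assembling: d(omega) = (-4*x - 2*y + 1) dx ∧ dy.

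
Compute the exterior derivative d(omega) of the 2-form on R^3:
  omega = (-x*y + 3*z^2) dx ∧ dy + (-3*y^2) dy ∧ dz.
d(omega) = (6*z) dx ∧ dy ∧ dz

For a 2-form omega = sum_{i<j} g_{ij} dx_i ∧ dx_j, the exterior derivative is
  d(omega) = sum_{i<j} d(g_{ij}) ∧ dx_i ∧ dx_j = sum_{i<j, k} (∂g_{ij}/∂x_k) dx_k ∧ dx_i ∧ dx_j.
Expand each term, using dx_k ∧ dx_i ∧ dx_j = sgn(permutation) dx_{(a)} ∧ dx_{(b)} ∧ dx_{(c)} with (a < b < c) sorted:
  d(-x*y + 3*z^2) includes (∂/∂z)(-x*y + 3*z^2) dz = (6*z) dz, which multiplied by dx ∧ dy gives (6*z) dx ∧ dy ∧ dz
Collecting like 3-forms: d(omega) = (6*z) dx ∧ dy ∧ dz.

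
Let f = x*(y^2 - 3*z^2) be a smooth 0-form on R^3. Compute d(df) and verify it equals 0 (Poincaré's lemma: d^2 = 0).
d(df) = 0

Step 1: df = sum_i (∂f/∂x_i) dx_i = (y^2 - 3*z^2) dx + (2*x*y) dy + (-6*x*z) dz.
Step 2: Apply d again. Using the 1-form formula, the coefficient of dx ∧ dy in d(df) is ∂^2 f/∂x ∂y - ∂^2 f/∂y ∂x = (2*y) - (2*y) = 0 (equality of mixed partials for smooth f).
Similarly for dx ∧ dz and dy ∧ dz — all coefficients vanish. So d(df) = 0.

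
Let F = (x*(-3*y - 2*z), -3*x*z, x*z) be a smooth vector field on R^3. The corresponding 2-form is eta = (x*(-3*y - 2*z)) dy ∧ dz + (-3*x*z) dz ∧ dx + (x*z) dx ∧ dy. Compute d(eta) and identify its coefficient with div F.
d(eta) = (x - 3*y - 2*z) dx ∧ dy ∧ dz; div F = x - 3*y - 2*z

For a 2-form in R^3 of the form above, applying d gives a 3-form with coefficient ∂P/∂x + ∂Q/∂y + ∂R/∂z:
  ∂P/∂x = -3*y - 2*z
  ∂Q/∂y = 0
  ∂R/∂z = x
Sum = x - 3*y - 2*z, which is exactly div F.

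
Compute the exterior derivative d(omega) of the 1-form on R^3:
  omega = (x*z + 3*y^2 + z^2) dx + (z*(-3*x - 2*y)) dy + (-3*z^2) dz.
d(omega) = (-6*y - 3*z) dx ∧ dy + (-x - 2*z) dx ∧ dz + (3*x + 2*y) dy ∧ dz

For a 1-form omega = sum_i f_i dx_i, the exterior derivative is
  d(omega) = sum_{i < j} (∂f_j/∂x_i - ∂f_i/∂x_j) dx_i ∧ dx_j.
  coefficient of dx ∧ dy: ∂f_2/∂x - ∂f_1/∂y = ∂(z*(-3*x - 2*y))/∂x - ∂(x*z + 3*y^2 + z^2)/∂y = -6*y - 3*z
  coefficient of dx ∧ dz: ∂f_3/∂x - ∂f_1/∂z = ∂(-3*z^2)/∂x - ∂(x*z + 3*y^2 + z^2)/∂z = -x - 2*z
  coefficient of dy ∧ dz: ∂f_3/∂y - ∂f_2/∂z = ∂(-3*z^2)/∂y - ∂(z*(-3*x - 2*y))/∂z = 3*x + 2*y
Assembling: d(omega) = (-6*y - 3*z) dx ∧ dy + (-x - 2*z) dx ∧ dz + (3*x + 2*y) dy ∧ dz.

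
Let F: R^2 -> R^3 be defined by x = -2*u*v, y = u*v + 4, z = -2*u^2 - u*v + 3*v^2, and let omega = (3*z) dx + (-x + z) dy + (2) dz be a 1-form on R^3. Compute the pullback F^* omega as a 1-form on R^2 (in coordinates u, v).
F^* omega = (10*u^2*v + 7*u*v^2 - 8*u - 15*v^3 - 2*v) du + (10*u^3 + 7*u^2*v - 15*u*v^2 - 2*u + 12*v) dv

Using F^*(f dg) = (f ∘ F) d(g ∘ F), substitute each coordinate x_i by F_i(u, v) in f_i, and replace dx_i by d F_i = (∂F_i/∂u) du + (∂F_i/∂v) dv.
  For the x component: f_1(F) = -6*u^2 - 3*u*v + 9*v^2; d F_1 = (-2*v) du + (-2*u) dv
  For the y component: f_2(F) = -2*u^2 + u*v + 3*v^2; d F_2 = (v) du + (u) dv
  For the z component: f_3(F) = 2; d F_3 = (-4*u - v) du + (-u + 6*v) dv
Combining and collecting du, dv coefficients:
  coeff of du: 10*u^2*v + 7*u*v^2 - 8*u - 15*v^3 - 2*v
  coeff of dv: 10*u^3 + 7*u^2*v - 15*u*v^2 - 2*u + 12*v
F^* omega = (10*u^2*v + 7*u*v^2 - 8*u - 15*v^3 - 2*v) du + (10*u^3 + 7*u^2*v - 15*u*v^2 - 2*u + 12*v) dv.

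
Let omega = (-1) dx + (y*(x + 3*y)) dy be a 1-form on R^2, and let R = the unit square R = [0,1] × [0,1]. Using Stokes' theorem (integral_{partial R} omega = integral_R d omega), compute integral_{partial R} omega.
integral_(partial R) omega = 1/2

Stokes: integral_partial_R omega = integral_R d omega with d omega = (∂Q/∂x - ∂P/∂y) dx ∧ dy.
  ∂Q/∂x = y
  ∂P/∂y = 0
  integrand = ∂Q/∂x - ∂P/∂y = y.
Integrating over R: integral_0^1 integral_0^1 (y) dx dy = 1/2.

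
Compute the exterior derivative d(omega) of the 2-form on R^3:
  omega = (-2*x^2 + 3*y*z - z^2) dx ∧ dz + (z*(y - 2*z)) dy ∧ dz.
d(omega) = (-3*z) dx ∧ dy ∧ dz

For a 2-form omega = sum_{i<j} g_{ij} dx_i ∧ dx_j, the exterior derivative is
  d(omega) = sum_{i<j} d(g_{ij}) ∧ dx_i ∧ dx_j = sum_{i<j, k} (∂g_{ij}/∂x_k) dx_k ∧ dx_i ∧ dx_j.
Expand each term, using dx_k ∧ dx_i ∧ dx_j = sgn(permutation) dx_{(a)} ∧ dx_{(b)} ∧ dx_{(c)} with (a < b < c) sorted:
  d(-2*x^2 + 3*y*z - z^2) includes (∂/∂y)(-2*x^2 + 3*y*z - z^2) dy = (3*z) dy, which multiplied by dx ∧ dz gives (-3*z) dx ∧ dy ∧ dz
Collecting like 3-forms: d(omega) = (-3*z) dx ∧ dy ∧ dz.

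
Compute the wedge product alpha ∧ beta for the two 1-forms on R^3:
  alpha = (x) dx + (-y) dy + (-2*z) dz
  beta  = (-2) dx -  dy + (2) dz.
alpha ∧ beta = (-x - 2*y) dx ∧ dy + (2*x - 4*z) dx ∧ dz + (-2*y - 2*z) dy ∧ dz

Distribute the wedge, using dx_i ∧ dx_j = -dx_j ∧ dx_i and dx_i ∧ dx_i = 0. For each pair (i, j) with i < j, the coefficient of dx_i ∧ dx_j in alpha ∧ beta is (alpha_i * beta_j - alpha_j * beta_i). Collecting: alpha ∧ beta = (-x - 2*y) dx ∧ dy + (2*x - 4*z) dx ∧ dz + (-2*y - 2*z) dy ∧ dz.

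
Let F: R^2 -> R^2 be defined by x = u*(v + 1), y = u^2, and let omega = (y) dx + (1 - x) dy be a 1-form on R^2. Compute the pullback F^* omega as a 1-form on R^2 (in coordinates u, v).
F^* omega = (u*(-u*v - u + 2)) du + (u^3) dv

Using F^*(f dg) = (f ∘ F) d(g ∘ F), substitute each coordinate x_i by F_i(u, v) in f_i, and replace dx_i by d F_i = (∂F_i/∂u) du + (∂F_i/∂v) dv.
  For the x component: f_1(F) = u^2; d F_1 = (v + 1) du + (u) dv
  For the y component: f_2(F) = -u*v - u + 1; d F_2 = (2*u) du + (0) dv
Combining and collecting du, dv coefficients:
  coeff of du: u*(-u*v - u + 2)
  coeff of dv: u^3
F^* omega = (u*(-u*v - u + 2)) du + (u^3) dv.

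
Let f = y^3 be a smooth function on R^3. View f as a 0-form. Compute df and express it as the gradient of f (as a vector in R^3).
df = (0) dx + (3*y^2) dy + (0) dz; grad f = (0, 3*y^2, 0)

For a 0-form f, d f = (∂f/∂x) dx + (∂f/∂y) dy + (∂f/∂z) dz. The components of the vector representation are exactly the entries of grad f in Cartesian coordinates:
  ∂f/∂x = 0
  ∂f/∂y = 3*y^2
  ∂f/∂z = 0.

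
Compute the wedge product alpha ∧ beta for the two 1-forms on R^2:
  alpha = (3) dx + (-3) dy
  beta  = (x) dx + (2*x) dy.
alpha ∧ beta = (9*x) dx ∧ dy

Distribute the wedge, using dx_i ∧ dx_j = -dx_j ∧ dx_i and dx_i ∧ dx_i = 0. For each pair (i, j) with i < j, the coefficient of dx_i ∧ dx_j in alpha ∧ beta is (alpha_i * beta_j - alpha_j * beta_i). Collecting: alpha ∧ beta = (9*x) dx ∧ dy.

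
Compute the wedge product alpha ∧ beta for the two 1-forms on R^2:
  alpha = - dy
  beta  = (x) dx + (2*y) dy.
alpha ∧ beta = (x) dx ∧ dy

Distribute the wedge, using dx_i ∧ dx_j = -dx_j ∧ dx_i and dx_i ∧ dx_i = 0. For each pair (i, j) with i < j, the coefficient of dx_i ∧ dx_j in alpha ∧ beta is (alpha_i * beta_j - alpha_j * beta_i). Collecting: alpha ∧ beta = (x) dx ∧ dy.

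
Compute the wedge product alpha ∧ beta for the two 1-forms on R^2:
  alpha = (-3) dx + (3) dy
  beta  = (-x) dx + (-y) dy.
alpha ∧ beta = (3*x + 3*y) dx ∧ dy

Distribute the wedge, using dx_i ∧ dx_j = -dx_j ∧ dx_i and dx_i ∧ dx_i = 0. For each pair (i, j) with i < j, the coefficient of dx_i ∧ dx_j in alpha ∧ beta is (alpha_i * beta_j - alpha_j * beta_i). Collecting: alpha ∧ beta = (3*x + 3*y) dx ∧ dy.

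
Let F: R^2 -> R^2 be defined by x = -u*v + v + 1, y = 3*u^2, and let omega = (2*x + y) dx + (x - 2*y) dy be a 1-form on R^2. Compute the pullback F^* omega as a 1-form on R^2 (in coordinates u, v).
F^* omega = (-36*u^3 - 9*u^2*v + 2*u*v^2 + 6*u*v + 6*u - 2*v^2 - 2*v) du + (-3*u^3 + 2*u^2*v + 3*u^2 - 4*u*v - 2*u + 2*v + 2) dv

Using F^*(f dg) = (f ∘ F) d(g ∘ F), substitute each coordinate x_i by F_i(u, v) in f_i, and replace dx_i by d F_i = (∂F_i/∂u) du + (∂F_i/∂v) dv.
  For the x component: f_1(F) = 3*u^2 - 2*u*v + 2*v + 2; d F_1 = (-v) du + (1 - u) dv
  For the y component: f_2(F) = -6*u^2 - u*v + v + 1; d F_2 = (6*u) du + (0) dv
Combining and collecting du, dv coefficients:
  coeff of du: -36*u^3 - 9*u^2*v + 2*u*v^2 + 6*u*v + 6*u - 2*v^2 - 2*v
  coeff of dv: -3*u^3 + 2*u^2*v + 3*u^2 - 4*u*v - 2*u + 2*v + 2
F^* omega = (-36*u^3 - 9*u^2*v + 2*u*v^2 + 6*u*v + 6*u - 2*v^2 - 2*v) du + (-3*u^3 + 2*u^2*v + 3*u^2 - 4*u*v - 2*u + 2*v + 2) dv.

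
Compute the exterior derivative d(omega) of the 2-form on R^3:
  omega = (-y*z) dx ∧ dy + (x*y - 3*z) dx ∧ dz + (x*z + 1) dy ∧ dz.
d(omega) = (-x - y + z) dx ∧ dy ∧ dz

For a 2-form omega = sum_{i<j} g_{ij} dx_i ∧ dx_j, the exterior derivative is
  d(omega) = sum_{i<j} d(g_{ij}) ∧ dx_i ∧ dx_j = sum_{i<j, k} (∂g_{ij}/∂x_k) dx_k ∧ dx_i ∧ dx_j.
Expand each term, using dx_k ∧ dx_i ∧ dx_j = sgn(permutation) dx_{(a)} ∧ dx_{(b)} ∧ dx_{(c)} with (a < b < c) sorted:
  d(-y*z) includes (∂/∂z)(-y*z) dz = (-y) dz, which multiplied by dx ∧ dy gives (-y) dx ∧ dy ∧ dz
  d(x*y - 3*z) includes (∂/∂y)(x*y - 3*z) dy = (x) dy, which multiplied by dx ∧ dz gives (-x) dx ∧ dy ∧ dz
  d(x*z + 1) includes (∂/∂x)(x*z + 1) dx = (z) dx, which multiplied by dy ∧ dz gives (z) dx ∧ dy ∧ dz
Collecting like 3-forms: d(omega) = (-x - y + z) dx ∧ dy ∧ dz.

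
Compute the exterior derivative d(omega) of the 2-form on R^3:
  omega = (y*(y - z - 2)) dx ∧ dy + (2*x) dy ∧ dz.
d(omega) = (2 - y) dx ∧ dy ∧ dz

For a 2-form omega = sum_{i<j} g_{ij} dx_i ∧ dx_j, the exterior derivative is
  d(omega) = sum_{i<j} d(g_{ij}) ∧ dx_i ∧ dx_j = sum_{i<j, k} (∂g_{ij}/∂x_k) dx_k ∧ dx_i ∧ dx_j.
Expand each term, using dx_k ∧ dx_i ∧ dx_j = sgn(permutation) dx_{(a)} ∧ dx_{(b)} ∧ dx_{(c)} with (a < b < c) sorted:
  d(y*(y - z - 2)) includes (∂/∂z)(y*(y - z - 2)) dz = (-y) dz, which multiplied by dx ∧ dy gives (-y) dx ∧ dy ∧ dz
  d(2*x) includes (∂/∂x)(2*x) dx = (2) dx, which multiplied by dy ∧ dz gives (2) dx ∧ dy ∧ dz
Collecting like 3-forms: d(omega) = (2 - y) dx ∧ dy ∧ dz.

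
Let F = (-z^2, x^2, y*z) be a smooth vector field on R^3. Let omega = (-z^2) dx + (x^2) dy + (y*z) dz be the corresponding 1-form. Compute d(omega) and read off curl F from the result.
d(omega) = (z) dy ∧ dz + (-2*z) dz ∧ dx + (2*x) dx ∧ dy; curl F = (z, -2*z, 2*x)

d omega = sum_{i<j} (∂f_j/∂x_i - ∂f_i/∂x_j) dx_i ∧ dx_j. Under the identification (dy ∧ dz, dz ∧ dx, dx ∧ dy) ↔ (e_x, e_y, e_z), the coefficients are exactly the components of curl F. Compute:
  ∂R/∂y - ∂Q/∂z = (z) - (0) = z
  ∂P/∂z - ∂R/∂x = (-2*z) - (0) = -2*z
  ∂Q/∂x - ∂P/∂y = (2*x) - (0) = 2*x.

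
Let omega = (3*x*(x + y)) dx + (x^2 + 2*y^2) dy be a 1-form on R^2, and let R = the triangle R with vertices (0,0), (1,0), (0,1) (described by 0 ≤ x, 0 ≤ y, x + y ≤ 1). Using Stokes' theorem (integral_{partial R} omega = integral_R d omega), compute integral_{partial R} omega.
integral_(partial R) omega = -1/6

Stokes: integral_partial_R omega = integral_R d omega with d omega = (∂Q/∂x - ∂P/∂y) dx ∧ dy.
  ∂Q/∂x = 2*x
  ∂P/∂y = 3*x
  integrand = ∂Q/∂x - ∂P/∂y = -x.
Integrating over R: integral_0^1 integral_0^{1-x} (-x) dy dx = -1/6.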